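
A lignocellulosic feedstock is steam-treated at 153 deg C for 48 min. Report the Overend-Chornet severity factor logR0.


logR0 = log10(t * exp((T - 100) / 14.75))
= log10(48 * exp((153 - 100) / 14.75))
= 3.2418

3.2418


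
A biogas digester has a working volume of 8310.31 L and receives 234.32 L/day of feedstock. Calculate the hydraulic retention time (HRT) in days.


HRT = V / Q
= 8310.31 / 234.32
= 35.4656 days

35.4656 days


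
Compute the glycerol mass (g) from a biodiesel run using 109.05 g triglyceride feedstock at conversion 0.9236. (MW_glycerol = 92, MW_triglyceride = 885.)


glycerol = oil * conv * (92/885)
= 109.05 * 0.9236 * 92 / 885
= 10.4702 g

10.4702 g


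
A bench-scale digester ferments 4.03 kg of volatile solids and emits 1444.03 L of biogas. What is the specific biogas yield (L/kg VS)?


Y = V / VS
= 1444.03 / 4.03
= 358.3201 L/kg VS

358.3201 L/kg VS


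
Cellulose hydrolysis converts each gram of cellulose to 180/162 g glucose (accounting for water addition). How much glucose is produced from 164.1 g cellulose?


glucose = cellulose * 180/162
= 164.1 * 180/162
= 182.3333 g

182.3333 g


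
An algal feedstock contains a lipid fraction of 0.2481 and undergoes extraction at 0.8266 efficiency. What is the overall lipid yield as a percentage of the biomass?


Y = lipid_content * extraction_eff * 100
= 0.2481 * 0.8266 * 100
= 20.5079%

20.5079%


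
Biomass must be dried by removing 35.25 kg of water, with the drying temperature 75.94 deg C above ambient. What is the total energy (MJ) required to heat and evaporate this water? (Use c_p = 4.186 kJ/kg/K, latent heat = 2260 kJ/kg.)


E = m_water * (4.186 * dT + 2260) / 1000
= 35.25 * (4.186 * 75.94 + 2260) / 1000
= 90.8704 MJ

90.8704 MJ


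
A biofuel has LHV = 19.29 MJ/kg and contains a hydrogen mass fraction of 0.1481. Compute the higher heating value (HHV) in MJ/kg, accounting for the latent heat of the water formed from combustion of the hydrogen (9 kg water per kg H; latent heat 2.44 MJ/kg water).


HHV = LHV + H_frac * 9 * 2.44
= 19.29 + 0.1481 * 9 * 2.44
= 22.5423 MJ/kg

22.5423 MJ/kg


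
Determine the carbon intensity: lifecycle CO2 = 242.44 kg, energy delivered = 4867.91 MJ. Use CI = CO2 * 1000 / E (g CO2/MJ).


CI = CO2 * 1000 / E
= 242.44 * 1000 / 4867.91
= 49.8037 g CO2/MJ

49.8037 g CO2/MJ


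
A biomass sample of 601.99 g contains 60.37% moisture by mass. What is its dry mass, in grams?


Wd = Ww * (1 - MC/100)
= 601.99 * (1 - 60.37/100)
= 238.5686 g

238.5686 g


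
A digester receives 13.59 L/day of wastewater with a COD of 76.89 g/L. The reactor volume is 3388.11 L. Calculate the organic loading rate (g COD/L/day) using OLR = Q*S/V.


OLR = Q * S / V
= 13.59 * 76.89 / 3388.11
= 0.3084 g/L/day

0.3084 g/L/day


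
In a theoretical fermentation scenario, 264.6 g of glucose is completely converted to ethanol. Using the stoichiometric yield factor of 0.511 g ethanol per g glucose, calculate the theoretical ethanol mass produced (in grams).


Theoretical ethanol yield: m_EtOH = 0.511 * m_glucose
m_EtOH = 0.511 * 264.6 = 135.2106 g

135.2106 g


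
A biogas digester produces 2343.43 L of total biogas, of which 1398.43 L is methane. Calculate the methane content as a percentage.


CH4% = V_CH4 / V_total * 100
= 1398.43 / 2343.43 * 100
= 59.6745%

59.6745%


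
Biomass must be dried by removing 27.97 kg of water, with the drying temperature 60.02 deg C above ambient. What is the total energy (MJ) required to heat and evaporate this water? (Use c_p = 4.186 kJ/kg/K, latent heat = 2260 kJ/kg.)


E = m_water * (4.186 * dT + 2260) / 1000
= 27.97 * (4.186 * 60.02 + 2260) / 1000
= 70.2395 MJ

70.2395 MJ


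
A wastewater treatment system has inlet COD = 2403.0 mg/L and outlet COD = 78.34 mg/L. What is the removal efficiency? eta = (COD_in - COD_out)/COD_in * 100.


eta = (COD_in - COD_out) / COD_in * 100
= (2403.0 - 78.34) / 2403.0 * 100
= 96.7399%

96.7399%


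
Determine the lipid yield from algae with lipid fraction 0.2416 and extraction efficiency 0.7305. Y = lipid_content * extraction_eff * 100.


Y = lipid_content * extraction_eff * 100
= 0.2416 * 0.7305 * 100
= 17.6489%

17.6489%


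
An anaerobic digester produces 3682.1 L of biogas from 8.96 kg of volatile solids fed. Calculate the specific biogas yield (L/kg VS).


Y = V / VS
= 3682.1 / 8.96
= 410.9487 L/kg VS

410.9487 L/kg VS


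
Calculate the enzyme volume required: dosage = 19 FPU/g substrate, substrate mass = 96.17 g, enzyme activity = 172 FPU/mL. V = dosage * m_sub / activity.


V = dosage * m_sub / activity
V = 19 * 96.17 / 172
V = 10.6234 mL

10.6234 mL


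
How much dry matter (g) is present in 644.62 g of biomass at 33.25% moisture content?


Wd = Ww * (1 - MC/100)
= 644.62 * (1 - 33.25/100)
= 430.2838 g

430.2838 g


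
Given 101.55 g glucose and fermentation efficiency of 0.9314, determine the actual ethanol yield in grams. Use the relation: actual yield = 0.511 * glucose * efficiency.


Actual ethanol: m = 0.511 * 101.55 * 0.9314
m = 48.3323 g

48.3323 g


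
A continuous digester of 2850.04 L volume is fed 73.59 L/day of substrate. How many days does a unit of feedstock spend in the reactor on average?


HRT = V / Q
= 2850.04 / 73.59
= 38.7286 days

38.7286 days


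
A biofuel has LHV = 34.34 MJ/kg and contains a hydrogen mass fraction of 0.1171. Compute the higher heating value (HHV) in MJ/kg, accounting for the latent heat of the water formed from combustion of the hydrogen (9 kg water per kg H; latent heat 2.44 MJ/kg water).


HHV = LHV + H_frac * 9 * 2.44
= 34.34 + 0.1171 * 9 * 2.44
= 36.9115 MJ/kg

36.9115 MJ/kg


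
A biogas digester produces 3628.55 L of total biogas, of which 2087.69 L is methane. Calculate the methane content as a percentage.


CH4% = V_CH4 / V_total * 100
= 2087.69 / 3628.55 * 100
= 57.5351%

57.5351%


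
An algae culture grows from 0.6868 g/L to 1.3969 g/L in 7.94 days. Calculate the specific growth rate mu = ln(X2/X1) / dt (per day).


mu = ln(X2/X1) / dt
= ln(1.3969/0.6868) / 7.94
= 0.0894 per day

0.0894 per day


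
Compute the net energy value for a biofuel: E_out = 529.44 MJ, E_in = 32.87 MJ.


NEV = E_out - E_in
= 529.44 - 32.87
= 496.5700 MJ

496.5700 MJ


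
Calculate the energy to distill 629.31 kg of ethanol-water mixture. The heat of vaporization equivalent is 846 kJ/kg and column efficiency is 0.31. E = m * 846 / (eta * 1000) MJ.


E = m * 846 / (eta * 1000)
= 629.31 * 846 / (0.31 * 1000)
= 1717.4073 MJ

1717.4073 MJ


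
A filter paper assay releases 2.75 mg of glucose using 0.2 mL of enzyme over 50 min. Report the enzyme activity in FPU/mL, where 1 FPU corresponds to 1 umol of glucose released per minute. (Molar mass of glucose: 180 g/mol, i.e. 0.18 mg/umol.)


Activity = glucose_mg / (0.18 mg/umol * V_mL * t_min)
= 2.75 / (0.18 * 0.2 * 50)
= 1.5278 FPU/mL

1.5278 FPU/mL


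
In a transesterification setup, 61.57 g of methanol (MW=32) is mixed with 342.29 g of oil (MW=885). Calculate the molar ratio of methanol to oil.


Molar ratio = n_MeOH / n_oil = (MeOH/32) / (oil/885) = (MeOH * 885) / (32 * oil)
= (61.57 * 885) / (32 * 342.29)
= 4.9747

4.9747


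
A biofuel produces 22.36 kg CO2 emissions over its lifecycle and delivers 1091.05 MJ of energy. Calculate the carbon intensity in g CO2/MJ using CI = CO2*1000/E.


CI = CO2 * 1000 / E
= 22.36 * 1000 / 1091.05
= 20.4940 g CO2/MJ

20.4940 g CO2/MJ


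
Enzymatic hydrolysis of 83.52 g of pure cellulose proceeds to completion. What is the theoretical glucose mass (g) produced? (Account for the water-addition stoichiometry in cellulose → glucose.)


glucose = cellulose * 180/162
= 83.52 * 180/162
= 92.8000 g

92.8000 g


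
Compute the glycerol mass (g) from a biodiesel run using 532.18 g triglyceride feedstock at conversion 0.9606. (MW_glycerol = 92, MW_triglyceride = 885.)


glycerol = oil * conv * (92/885)
= 532.18 * 0.9606 * 92 / 885
= 53.1430 g

53.1430 g


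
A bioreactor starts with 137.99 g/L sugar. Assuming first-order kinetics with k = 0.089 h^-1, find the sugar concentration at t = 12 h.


S = S0 * exp(-k * t)
S = 137.99 * exp(-0.089 * 12)
S = 47.4265 g/L

47.4265 g/L


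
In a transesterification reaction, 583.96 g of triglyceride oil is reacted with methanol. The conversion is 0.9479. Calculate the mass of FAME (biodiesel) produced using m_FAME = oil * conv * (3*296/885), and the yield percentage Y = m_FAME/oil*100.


m_FAME = oil * conv * (3 * 296 / 885) = oil * conv * (888/885)
= 583.96 * 0.9479 * 888 / 885
= 555.4121 g
Y = m_FAME / oil * 100 = conv * (888/885) * 100
= 0.9479 * 888 / 885 * 100
= 95.11%

555.4121 g FAME; Y = 95.11%


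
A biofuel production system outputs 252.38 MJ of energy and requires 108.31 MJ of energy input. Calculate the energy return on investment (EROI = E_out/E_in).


EROI = E_out / E_in
= 252.38 / 108.31
= 2.3302

2.3302


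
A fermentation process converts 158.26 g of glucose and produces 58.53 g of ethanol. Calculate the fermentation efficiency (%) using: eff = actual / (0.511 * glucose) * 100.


Fermentation efficiency = (actual / (0.511 * glucose)) * 100
= (58.53 / (0.511 * 158.26)) * 100
= 72.3746%

72.3746%


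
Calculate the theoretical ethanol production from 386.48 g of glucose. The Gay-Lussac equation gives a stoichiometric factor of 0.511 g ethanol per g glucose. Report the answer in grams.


Theoretical ethanol yield: m_EtOH = 0.511 * m_glucose
m_EtOH = 0.511 * 386.48 = 197.4913 g

197.4913 g


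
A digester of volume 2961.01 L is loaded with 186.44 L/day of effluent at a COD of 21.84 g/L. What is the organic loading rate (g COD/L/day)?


OLR = Q * S / V
= 186.44 * 21.84 / 2961.01
= 1.3752 g/L/day

1.3752 g/L/day


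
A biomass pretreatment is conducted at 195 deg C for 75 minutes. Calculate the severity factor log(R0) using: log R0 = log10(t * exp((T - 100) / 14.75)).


logR0 = log10(t * exp((T - 100) / 14.75))
= log10(75 * exp((195 - 100) / 14.75))
= 4.6722

4.6722


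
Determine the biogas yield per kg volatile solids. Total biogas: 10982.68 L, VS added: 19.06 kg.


Y = V / VS
= 10982.68 / 19.06
= 576.2162 L/kg VS

576.2162 L/kg VS


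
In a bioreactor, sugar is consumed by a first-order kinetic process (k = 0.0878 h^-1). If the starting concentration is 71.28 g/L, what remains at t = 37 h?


S = S0 * exp(-k * t)
S = 71.28 * exp(-0.0878 * 37)
S = 2.7677 g/L

2.7677 g/L


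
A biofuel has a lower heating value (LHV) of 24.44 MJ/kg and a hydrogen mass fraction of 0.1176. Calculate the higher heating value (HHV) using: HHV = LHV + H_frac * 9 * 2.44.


HHV = LHV + H_frac * 9 * 2.44
= 24.44 + 0.1176 * 9 * 2.44
= 27.0225 MJ/kg

27.0225 MJ/kg


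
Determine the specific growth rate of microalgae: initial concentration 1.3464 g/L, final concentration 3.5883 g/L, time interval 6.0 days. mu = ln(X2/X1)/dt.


mu = ln(X2/X1) / dt
= ln(3.5883/1.3464) / 6.0
= 0.1634 per day

0.1634 per day


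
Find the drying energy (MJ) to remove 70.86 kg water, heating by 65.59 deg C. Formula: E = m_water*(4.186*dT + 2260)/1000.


E = m_water * (4.186 * dT + 2260) / 1000
= 70.86 * (4.186 * 65.59 + 2260) / 1000
= 179.5989 MJ

179.5989 MJ


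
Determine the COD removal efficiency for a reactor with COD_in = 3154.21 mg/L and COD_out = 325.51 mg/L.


eta = (COD_in - COD_out) / COD_in * 100
= (3154.21 - 325.51) / 3154.21 * 100
= 89.6801%

89.6801%


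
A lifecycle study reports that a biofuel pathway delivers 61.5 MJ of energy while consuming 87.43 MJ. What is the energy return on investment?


EROI = E_out / E_in
= 61.5 / 87.43
= 0.7034

0.7034


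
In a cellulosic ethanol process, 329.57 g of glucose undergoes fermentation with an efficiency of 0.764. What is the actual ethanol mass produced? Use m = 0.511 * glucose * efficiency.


Actual ethanol: m = 0.511 * 329.57 * 0.764
m = 128.6654 g

128.6654 g


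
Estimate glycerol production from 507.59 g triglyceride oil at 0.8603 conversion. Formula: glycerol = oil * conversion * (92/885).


glycerol = oil * conv * (92/885)
= 507.59 * 0.8603 * 92 / 885
= 45.3949 g

45.3949 g


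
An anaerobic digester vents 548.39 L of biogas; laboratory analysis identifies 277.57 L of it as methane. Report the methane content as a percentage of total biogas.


CH4% = V_CH4 / V_total * 100
= 277.57 / 548.39 * 100
= 50.6154%

50.6154%


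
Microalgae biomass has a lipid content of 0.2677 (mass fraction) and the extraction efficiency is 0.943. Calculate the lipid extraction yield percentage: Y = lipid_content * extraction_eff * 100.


Y = lipid_content * extraction_eff * 100
= 0.2677 * 0.943 * 100
= 25.2441%

25.2441%


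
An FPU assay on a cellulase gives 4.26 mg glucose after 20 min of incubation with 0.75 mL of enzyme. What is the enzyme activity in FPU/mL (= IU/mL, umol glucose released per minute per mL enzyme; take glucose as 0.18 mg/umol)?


Activity = glucose_mg / (0.18 mg/umol * V_mL * t_min)
= 4.26 / (0.18 * 0.75 * 20)
= 1.5778 FPU/mL

1.5778 FPU/mL


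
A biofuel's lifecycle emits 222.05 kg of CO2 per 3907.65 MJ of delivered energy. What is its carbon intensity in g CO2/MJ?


CI = CO2 * 1000 / E
= 222.05 * 1000 / 3907.65
= 56.8244 g CO2/MJ

56.8244 g CO2/MJ


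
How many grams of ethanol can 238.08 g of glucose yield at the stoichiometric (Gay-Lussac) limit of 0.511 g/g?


Theoretical ethanol yield: m_EtOH = 0.511 * m_glucose
m_EtOH = 0.511 * 238.08 = 121.6589 g

121.6589 g


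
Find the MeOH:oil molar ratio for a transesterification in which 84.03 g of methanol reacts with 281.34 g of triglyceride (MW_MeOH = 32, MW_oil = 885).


Molar ratio = n_MeOH / n_oil = (MeOH/32) / (oil/885) = (MeOH * 885) / (32 * oil)
= (84.03 * 885) / (32 * 281.34)
= 8.2603

8.2603


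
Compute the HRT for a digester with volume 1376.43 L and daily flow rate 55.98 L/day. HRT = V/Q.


HRT = V / Q
= 1376.43 / 55.98
= 24.5879 days

24.5879 days


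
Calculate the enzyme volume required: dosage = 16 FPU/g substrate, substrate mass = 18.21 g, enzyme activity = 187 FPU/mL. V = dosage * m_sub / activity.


V = dosage * m_sub / activity
V = 16 * 18.21 / 187
V = 1.5581 mL

1.5581 mL


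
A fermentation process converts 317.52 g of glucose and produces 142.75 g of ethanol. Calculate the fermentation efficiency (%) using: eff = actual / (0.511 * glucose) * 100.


Fermentation efficiency = (actual / (0.511 * glucose)) * 100
= (142.75 / (0.511 * 317.52)) * 100
= 87.9800%

87.9800%


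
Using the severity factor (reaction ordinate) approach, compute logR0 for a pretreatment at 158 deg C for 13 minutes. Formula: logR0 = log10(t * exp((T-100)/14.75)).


logR0 = log10(t * exp((T - 100) / 14.75))
= log10(13 * exp((158 - 100) / 14.75))
= 2.8217

2.8217


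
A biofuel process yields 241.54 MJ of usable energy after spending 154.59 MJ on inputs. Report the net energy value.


NEV = E_out - E_in
= 241.54 - 154.59
= 86.9500 MJ

86.9500 MJ


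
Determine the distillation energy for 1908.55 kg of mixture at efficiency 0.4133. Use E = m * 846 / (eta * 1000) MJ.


E = m * 846 / (eta * 1000)
= 1908.55 * 846 / (0.4133 * 1000)
= 3906.6859 MJ

3906.6859 MJ


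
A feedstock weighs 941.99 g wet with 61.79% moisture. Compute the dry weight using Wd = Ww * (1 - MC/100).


Wd = Ww * (1 - MC/100)
= 941.99 * (1 - 61.79/100)
= 359.9344 g

359.9344 g


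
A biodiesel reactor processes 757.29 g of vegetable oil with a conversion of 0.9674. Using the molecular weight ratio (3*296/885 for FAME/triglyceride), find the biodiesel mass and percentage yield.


m_FAME = oil * conv * (3 * 296 / 885) = oil * conv * (888/885)
= 757.29 * 0.9674 * 888 / 885
= 735.0857 g
Y = m_FAME / oil * 100 = conv * (888/885) * 100
= 0.9674 * 888 / 885 * 100
= 97.07%

735.0857 g FAME; Y = 97.07%


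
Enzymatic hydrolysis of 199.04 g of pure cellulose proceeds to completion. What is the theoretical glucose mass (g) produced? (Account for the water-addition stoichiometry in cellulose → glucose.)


glucose = cellulose * 180/162
= 199.04 * 180/162
= 221.1556 g

221.1556 g


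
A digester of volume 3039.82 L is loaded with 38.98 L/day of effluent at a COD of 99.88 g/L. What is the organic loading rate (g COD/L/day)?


OLR = Q * S / V
= 38.98 * 99.88 / 3039.82
= 1.2808 g/L/day

1.2808 g/L/day


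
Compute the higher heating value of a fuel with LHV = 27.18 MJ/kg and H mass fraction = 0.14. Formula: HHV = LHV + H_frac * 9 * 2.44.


HHV = LHV + H_frac * 9 * 2.44
= 27.18 + 0.14 * 9 * 2.44
= 30.2544 MJ/kg

30.2544 MJ/kg


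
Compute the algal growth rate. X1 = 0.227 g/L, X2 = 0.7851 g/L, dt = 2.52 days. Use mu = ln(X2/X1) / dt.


mu = ln(X2/X1) / dt
= ln(0.7851/0.227) / 2.52
= 0.4924 per day

0.4924 per day


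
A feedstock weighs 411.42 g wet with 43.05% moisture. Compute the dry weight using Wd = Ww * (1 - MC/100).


Wd = Ww * (1 - MC/100)
= 411.42 * (1 - 43.05/100)
= 234.3037 g

234.3037 g


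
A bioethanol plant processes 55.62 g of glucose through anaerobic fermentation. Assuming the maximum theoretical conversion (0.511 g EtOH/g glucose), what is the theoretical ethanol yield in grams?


Theoretical ethanol yield: m_EtOH = 0.511 * m_glucose
m_EtOH = 0.511 * 55.62 = 28.4218 g

28.4218 g


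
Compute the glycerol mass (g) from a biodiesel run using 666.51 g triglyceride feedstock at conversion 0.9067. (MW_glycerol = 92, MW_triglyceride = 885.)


glycerol = oil * conv * (92/885)
= 666.51 * 0.9067 * 92 / 885
= 62.8224 g

62.8224 g


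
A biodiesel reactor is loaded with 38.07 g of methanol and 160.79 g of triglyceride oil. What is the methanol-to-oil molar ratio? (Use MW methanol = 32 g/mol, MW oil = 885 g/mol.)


Molar ratio = n_MeOH / n_oil = (MeOH/32) / (oil/885) = (MeOH * 885) / (32 * oil)
= (38.07 * 885) / (32 * 160.79)
= 6.5481

6.5481


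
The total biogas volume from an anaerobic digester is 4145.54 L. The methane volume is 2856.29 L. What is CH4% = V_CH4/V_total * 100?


CH4% = V_CH4 / V_total * 100
= 2856.29 / 4145.54 * 100
= 68.9003%

68.9003%


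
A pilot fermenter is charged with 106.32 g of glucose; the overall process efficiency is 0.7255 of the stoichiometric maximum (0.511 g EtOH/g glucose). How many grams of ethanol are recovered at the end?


Actual ethanol: m = 0.511 * 106.32 * 0.7255
m = 39.4161 g

39.4161 g


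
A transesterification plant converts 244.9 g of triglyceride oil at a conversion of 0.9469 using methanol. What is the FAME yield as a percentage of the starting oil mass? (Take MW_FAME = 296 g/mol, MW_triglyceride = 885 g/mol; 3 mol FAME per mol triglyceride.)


m_FAME = oil * conv * (3 * 296 / 885) = oil * conv * (888/885)
= 244.9 * 0.9469 * 888 / 885
= 232.6819 g
Y = m_FAME / oil * 100 = conv * (888/885) * 100
= 0.9469 * 888 / 885 * 100
= 95.01%

95.01%


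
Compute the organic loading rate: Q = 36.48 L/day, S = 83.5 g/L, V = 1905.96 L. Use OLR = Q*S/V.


OLR = Q * S / V
= 36.48 * 83.5 / 1905.96
= 1.5982 g/L/day

1.5982 g/L/day


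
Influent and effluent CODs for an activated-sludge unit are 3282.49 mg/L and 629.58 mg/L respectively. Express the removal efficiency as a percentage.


eta = (COD_in - COD_out) / COD_in * 100
= (3282.49 - 629.58) / 3282.49 * 100
= 80.8200%

80.8200%


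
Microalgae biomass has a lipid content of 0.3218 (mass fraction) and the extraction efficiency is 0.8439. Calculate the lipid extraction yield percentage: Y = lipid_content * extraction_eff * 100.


Y = lipid_content * extraction_eff * 100
= 0.3218 * 0.8439 * 100
= 27.1567%

27.1567%


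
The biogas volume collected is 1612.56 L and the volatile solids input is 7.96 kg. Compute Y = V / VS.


Y = V / VS
= 1612.56 / 7.96
= 202.5829 L/kg VS

202.5829 L/kg VS


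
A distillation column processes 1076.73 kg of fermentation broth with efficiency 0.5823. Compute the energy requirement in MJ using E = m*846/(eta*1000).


E = m * 846 / (eta * 1000)
= 1076.73 * 846 / (0.5823 * 1000)
= 1564.3372 MJ

1564.3372 MJ


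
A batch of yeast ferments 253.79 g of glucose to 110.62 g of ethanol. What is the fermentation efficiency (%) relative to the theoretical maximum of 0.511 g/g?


Fermentation efficiency = (actual / (0.511 * glucose)) * 100
= (110.62 / (0.511 * 253.79)) * 100
= 85.2979%

85.2979%


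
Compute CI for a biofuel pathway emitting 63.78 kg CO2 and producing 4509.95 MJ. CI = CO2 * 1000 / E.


CI = CO2 * 1000 / E
= 63.78 * 1000 / 4509.95
= 14.1421 g CO2/MJ

14.1421 g CO2/MJ


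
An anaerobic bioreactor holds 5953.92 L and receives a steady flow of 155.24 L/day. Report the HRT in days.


HRT = V / Q
= 5953.92 / 155.24
= 38.3530 days

38.3530 days


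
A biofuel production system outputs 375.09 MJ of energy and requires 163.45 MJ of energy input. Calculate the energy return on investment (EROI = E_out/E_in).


EROI = E_out / E_in
= 375.09 / 163.45
= 2.2948

2.2948


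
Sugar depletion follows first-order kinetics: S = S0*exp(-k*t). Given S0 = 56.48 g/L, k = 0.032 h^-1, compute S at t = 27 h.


S = S0 * exp(-k * t)
S = 56.48 * exp(-0.032 * 27)
S = 23.8048 g/L

23.8048 g/L


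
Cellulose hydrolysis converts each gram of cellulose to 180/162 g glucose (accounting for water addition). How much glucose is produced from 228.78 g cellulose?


glucose = cellulose * 180/162
= 228.78 * 180/162
= 254.2000 g

254.2000 g


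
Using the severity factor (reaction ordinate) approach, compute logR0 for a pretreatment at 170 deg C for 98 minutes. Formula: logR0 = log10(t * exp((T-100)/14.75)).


logR0 = log10(t * exp((T - 100) / 14.75))
= log10(98 * exp((170 - 100) / 14.75))
= 4.0523

4.0523


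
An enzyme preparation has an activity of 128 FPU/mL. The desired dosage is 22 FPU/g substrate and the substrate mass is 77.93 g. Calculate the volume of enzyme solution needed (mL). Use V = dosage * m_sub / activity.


V = dosage * m_sub / activity
V = 22 * 77.93 / 128
V = 13.3942 mL

13.3942 mL


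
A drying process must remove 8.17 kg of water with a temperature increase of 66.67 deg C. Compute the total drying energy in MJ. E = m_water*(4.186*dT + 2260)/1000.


E = m_water * (4.186 * dT + 2260) / 1000
= 8.17 * (4.186 * 66.67 + 2260) / 1000
= 20.7443 MJ

20.7443 MJ


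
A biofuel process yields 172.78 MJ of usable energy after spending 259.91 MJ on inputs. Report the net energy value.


NEV = E_out - E_in
= 172.78 - 259.91
= -87.1300 MJ

-87.1300 MJ


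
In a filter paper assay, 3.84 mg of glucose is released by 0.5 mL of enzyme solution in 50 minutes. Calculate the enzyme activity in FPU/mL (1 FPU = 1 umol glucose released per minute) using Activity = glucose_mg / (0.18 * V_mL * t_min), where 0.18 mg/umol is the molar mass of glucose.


Activity = glucose_mg / (0.18 mg/umol * V_mL * t_min)
= 3.84 / (0.18 * 0.5 * 50)
= 0.8533 FPU/mL

0.8533 FPU/mL


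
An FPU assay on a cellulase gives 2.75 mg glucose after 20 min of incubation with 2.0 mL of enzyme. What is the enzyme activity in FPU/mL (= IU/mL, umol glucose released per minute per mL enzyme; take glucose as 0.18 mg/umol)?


Activity = glucose_mg / (0.18 mg/umol * V_mL * t_min)
= 2.75 / (0.18 * 2.0 * 20)
= 0.3819 FPU/mL

0.3819 FPU/mL


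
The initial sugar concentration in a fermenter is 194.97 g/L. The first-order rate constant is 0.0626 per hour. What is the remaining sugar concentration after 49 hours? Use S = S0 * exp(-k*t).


S = S0 * exp(-k * t)
S = 194.97 * exp(-0.0626 * 49)
S = 9.0743 g/L

9.0743 g/L


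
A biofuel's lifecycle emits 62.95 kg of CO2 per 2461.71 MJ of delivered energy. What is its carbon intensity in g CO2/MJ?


CI = CO2 * 1000 / E
= 62.95 * 1000 / 2461.71
= 25.5717 g CO2/MJ

25.5717 g CO2/MJ


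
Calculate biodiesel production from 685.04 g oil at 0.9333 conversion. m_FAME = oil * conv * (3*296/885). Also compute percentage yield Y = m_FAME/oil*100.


m_FAME = oil * conv * (3 * 296 / 885) = oil * conv * (888/885)
= 685.04 * 0.9333 * 888 / 885
= 641.5151 g
Y = m_FAME / oil * 100 = conv * (888/885) * 100
= 0.9333 * 888 / 885 * 100
= 93.65%

641.5151 g FAME; Y = 93.65%


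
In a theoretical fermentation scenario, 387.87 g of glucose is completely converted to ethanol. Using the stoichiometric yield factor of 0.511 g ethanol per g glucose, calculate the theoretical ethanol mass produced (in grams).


Theoretical ethanol yield: m_EtOH = 0.511 * m_glucose
m_EtOH = 0.511 * 387.87 = 198.2016 g

198.2016 g


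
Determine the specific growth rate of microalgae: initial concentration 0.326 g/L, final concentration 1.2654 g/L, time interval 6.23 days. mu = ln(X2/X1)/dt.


mu = ln(X2/X1) / dt
= ln(1.2654/0.326) / 6.23
= 0.2177 per day

0.2177 per day


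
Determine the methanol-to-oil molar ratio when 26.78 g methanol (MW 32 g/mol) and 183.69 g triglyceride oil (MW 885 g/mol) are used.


Molar ratio = n_MeOH / n_oil = (MeOH/32) / (oil/885) = (MeOH * 885) / (32 * oil)
= (26.78 * 885) / (32 * 183.69)
= 4.0320

4.0320


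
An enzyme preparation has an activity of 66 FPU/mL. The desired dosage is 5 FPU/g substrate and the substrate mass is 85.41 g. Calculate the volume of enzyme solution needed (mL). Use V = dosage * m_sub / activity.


V = dosage * m_sub / activity
V = 5 * 85.41 / 66
V = 6.4705 mL

6.4705 mL


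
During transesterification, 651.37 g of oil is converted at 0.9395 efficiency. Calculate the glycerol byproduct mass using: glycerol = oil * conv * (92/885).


glycerol = oil * conv * (92/885)
= 651.37 * 0.9395 * 92 / 885
= 63.6164 g

63.6164 g


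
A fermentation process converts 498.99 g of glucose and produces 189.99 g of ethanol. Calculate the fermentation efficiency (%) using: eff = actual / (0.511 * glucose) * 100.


Fermentation efficiency = (actual / (0.511 * glucose)) * 100
= (189.99 / (0.511 * 498.99)) * 100
= 74.5106%

74.5106%


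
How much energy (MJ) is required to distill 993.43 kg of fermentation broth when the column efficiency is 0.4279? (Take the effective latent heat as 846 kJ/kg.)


E = m * 846 / (eta * 1000)
= 993.43 * 846 / (0.4279 * 1000)
= 1964.1079 MJ

1964.1079 MJ


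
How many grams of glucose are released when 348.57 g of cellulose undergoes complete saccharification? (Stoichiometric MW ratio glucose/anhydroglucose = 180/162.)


glucose = cellulose * 180/162
= 348.57 * 180/162
= 387.3000 g

387.3000 g


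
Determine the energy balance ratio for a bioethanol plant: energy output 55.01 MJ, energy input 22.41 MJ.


EROI = E_out / E_in
= 55.01 / 22.41
= 2.4547

2.4547


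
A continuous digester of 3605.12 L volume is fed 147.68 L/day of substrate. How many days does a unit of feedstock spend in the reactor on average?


HRT = V / Q
= 3605.12 / 147.68
= 24.4117 days

24.4117 days


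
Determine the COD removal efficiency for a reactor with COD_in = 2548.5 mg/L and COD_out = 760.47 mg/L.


eta = (COD_in - COD_out) / COD_in * 100
= (2548.5 - 760.47) / 2548.5 * 100
= 70.1601%

70.1601%


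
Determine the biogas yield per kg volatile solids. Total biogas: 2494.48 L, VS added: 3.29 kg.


Y = V / VS
= 2494.48 / 3.29
= 758.2006 L/kg VS

758.2006 L/kg VS


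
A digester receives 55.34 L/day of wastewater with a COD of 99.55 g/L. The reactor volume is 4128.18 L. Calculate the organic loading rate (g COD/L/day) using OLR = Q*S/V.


OLR = Q * S / V
= 55.34 * 99.55 / 4128.18
= 1.3345 g/L/day

1.3345 g/L/day


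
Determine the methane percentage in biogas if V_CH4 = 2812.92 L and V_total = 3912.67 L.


CH4% = V_CH4 / V_total * 100
= 2812.92 / 3912.67 * 100
= 71.8926%

71.8926%


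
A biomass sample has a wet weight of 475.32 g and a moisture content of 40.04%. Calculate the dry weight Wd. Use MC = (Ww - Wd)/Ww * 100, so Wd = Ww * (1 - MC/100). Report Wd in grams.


Wd = Ww * (1 - MC/100)
= 475.32 * (1 - 40.04/100)
= 285.0019 g

285.0019 g


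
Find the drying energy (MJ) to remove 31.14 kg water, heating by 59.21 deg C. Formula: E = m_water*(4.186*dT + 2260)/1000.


E = m_water * (4.186 * dT + 2260) / 1000
= 31.14 * (4.186 * 59.21 + 2260) / 1000
= 78.0945 MJ

78.0945 MJ


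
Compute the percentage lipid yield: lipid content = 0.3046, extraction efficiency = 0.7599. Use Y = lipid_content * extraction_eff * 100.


Y = lipid_content * extraction_eff * 100
= 0.3046 * 0.7599 * 100
= 23.1466%

23.1466%


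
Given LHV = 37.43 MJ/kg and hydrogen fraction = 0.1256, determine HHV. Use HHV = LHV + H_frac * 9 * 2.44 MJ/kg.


HHV = LHV + H_frac * 9 * 2.44
= 37.43 + 0.1256 * 9 * 2.44
= 40.1882 MJ/kg

40.1882 MJ/kg


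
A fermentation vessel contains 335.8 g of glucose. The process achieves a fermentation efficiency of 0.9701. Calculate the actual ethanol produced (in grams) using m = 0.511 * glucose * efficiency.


Actual ethanol: m = 0.511 * 335.8 * 0.9701
m = 166.4631 g

166.4631 g


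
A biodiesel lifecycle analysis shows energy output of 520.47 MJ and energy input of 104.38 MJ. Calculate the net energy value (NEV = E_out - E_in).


NEV = E_out - E_in
= 520.47 - 104.38
= 416.0900 MJ

416.0900 MJ


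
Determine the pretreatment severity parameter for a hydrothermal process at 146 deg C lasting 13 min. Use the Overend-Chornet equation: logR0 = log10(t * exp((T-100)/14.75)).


logR0 = log10(t * exp((T - 100) / 14.75))
= log10(13 * exp((146 - 100) / 14.75))
= 2.4684

2.4684


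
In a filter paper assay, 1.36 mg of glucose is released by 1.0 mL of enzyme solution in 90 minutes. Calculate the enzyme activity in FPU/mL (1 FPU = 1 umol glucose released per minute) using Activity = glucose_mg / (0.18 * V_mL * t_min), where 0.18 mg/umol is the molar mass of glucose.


Activity = glucose_mg / (0.18 mg/umol * V_mL * t_min)
= 1.36 / (0.18 * 1.0 * 90)
= 0.0840 FPU/mL

0.0840 FPU/mL


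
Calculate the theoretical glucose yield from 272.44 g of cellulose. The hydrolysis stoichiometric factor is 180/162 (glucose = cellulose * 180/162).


glucose = cellulose * 180/162
= 272.44 * 180/162
= 302.7111 g

302.7111 g


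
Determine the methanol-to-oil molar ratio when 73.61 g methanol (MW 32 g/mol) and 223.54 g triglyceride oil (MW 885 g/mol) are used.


Molar ratio = n_MeOH / n_oil = (MeOH/32) / (oil/885) = (MeOH * 885) / (32 * oil)
= (73.61 * 885) / (32 * 223.54)
= 9.1070

9.1070


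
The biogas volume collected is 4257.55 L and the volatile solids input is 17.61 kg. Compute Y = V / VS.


Y = V / VS
= 4257.55 / 17.61
= 241.7689 L/kg VS

241.7689 L/kg VS


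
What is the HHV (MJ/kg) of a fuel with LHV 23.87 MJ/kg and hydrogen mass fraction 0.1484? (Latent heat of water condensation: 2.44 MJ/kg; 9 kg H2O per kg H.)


HHV = LHV + H_frac * 9 * 2.44
= 23.87 + 0.1484 * 9 * 2.44
= 27.1289 MJ/kg

27.1289 MJ/kg


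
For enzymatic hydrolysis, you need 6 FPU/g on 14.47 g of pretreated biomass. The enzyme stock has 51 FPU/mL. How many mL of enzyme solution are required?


V = dosage * m_sub / activity
V = 6 * 14.47 / 51
V = 1.7024 mL

1.7024 mL


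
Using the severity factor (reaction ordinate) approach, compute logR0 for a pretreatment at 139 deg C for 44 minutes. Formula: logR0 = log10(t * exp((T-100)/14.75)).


logR0 = log10(t * exp((T - 100) / 14.75))
= log10(44 * exp((139 - 100) / 14.75))
= 2.7918

2.7918


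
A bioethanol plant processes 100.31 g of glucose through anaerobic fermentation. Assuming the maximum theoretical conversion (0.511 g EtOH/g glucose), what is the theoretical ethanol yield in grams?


Theoretical ethanol yield: m_EtOH = 0.511 * m_glucose
m_EtOH = 0.511 * 100.31 = 51.2584 g

51.2584 g


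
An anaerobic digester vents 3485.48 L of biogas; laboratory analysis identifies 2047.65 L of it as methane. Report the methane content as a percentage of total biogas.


CH4% = V_CH4 / V_total * 100
= 2047.65 / 3485.48 * 100
= 58.7480%

58.7480%


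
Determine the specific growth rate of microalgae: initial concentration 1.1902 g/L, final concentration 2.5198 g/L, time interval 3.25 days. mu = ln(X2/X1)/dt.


mu = ln(X2/X1) / dt
= ln(2.5198/1.1902) / 3.25
= 0.2308 per day

0.2308 per day


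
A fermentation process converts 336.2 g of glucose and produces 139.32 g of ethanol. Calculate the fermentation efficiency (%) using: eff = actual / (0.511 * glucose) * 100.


Fermentation efficiency = (actual / (0.511 * glucose)) * 100
= (139.32 / (0.511 * 336.2)) * 100
= 81.0951%

81.0951%


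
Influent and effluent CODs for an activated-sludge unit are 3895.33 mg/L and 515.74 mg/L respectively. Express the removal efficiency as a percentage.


eta = (COD_in - COD_out) / COD_in * 100
= (3895.33 - 515.74) / 3895.33 * 100
= 86.7600%

86.7600%


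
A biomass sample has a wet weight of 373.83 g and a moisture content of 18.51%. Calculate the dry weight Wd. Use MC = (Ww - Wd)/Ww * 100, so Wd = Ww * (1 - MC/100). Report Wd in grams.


Wd = Ww * (1 - MC/100)
= 373.83 * (1 - 18.51/100)
= 304.6341 g

304.6341 g


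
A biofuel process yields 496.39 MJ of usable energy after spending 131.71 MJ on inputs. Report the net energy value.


NEV = E_out - E_in
= 496.39 - 131.71
= 364.6800 MJ

364.6800 MJ


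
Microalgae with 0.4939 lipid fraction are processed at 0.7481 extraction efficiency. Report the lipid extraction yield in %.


Y = lipid_content * extraction_eff * 100
= 0.4939 * 0.7481 * 100
= 36.9487%

36.9487%


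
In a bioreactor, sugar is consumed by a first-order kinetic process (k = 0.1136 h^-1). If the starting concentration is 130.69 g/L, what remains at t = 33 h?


S = S0 * exp(-k * t)
S = 130.69 * exp(-0.1136 * 33)
S = 3.0772 g/L

3.0772 g/L


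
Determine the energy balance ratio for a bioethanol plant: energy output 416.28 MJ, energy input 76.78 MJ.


EROI = E_out / E_in
= 416.28 / 76.78
= 5.4217

5.4217


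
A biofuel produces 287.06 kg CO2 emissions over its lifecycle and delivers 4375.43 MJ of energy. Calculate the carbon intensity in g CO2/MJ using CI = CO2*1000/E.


CI = CO2 * 1000 / E
= 287.06 * 1000 / 4375.43
= 65.6073 g CO2/MJ

65.6073 g CO2/MJ


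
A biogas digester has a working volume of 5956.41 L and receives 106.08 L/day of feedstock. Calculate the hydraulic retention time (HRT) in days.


HRT = V / Q
= 5956.41 / 106.08
= 56.1502 days

56.1502 days


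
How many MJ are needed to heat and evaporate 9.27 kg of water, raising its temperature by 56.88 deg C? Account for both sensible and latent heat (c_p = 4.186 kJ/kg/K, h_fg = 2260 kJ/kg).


E = m_water * (4.186 * dT + 2260) / 1000
= 9.27 * (4.186 * 56.88 + 2260) / 1000
= 23.1574 MJ

23.1574 MJ


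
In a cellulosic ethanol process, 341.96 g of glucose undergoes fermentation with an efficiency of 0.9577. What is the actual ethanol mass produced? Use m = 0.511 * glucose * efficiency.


Actual ethanol: m = 0.511 * 341.96 * 0.9577
m = 167.3500 g

167.3500 g


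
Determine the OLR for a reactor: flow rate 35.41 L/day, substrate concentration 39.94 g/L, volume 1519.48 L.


OLR = Q * S / V
= 35.41 * 39.94 / 1519.48
= 0.9308 g/L/day

0.9308 g/L/day


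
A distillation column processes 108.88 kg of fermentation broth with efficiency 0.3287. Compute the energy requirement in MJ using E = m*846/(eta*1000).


E = m * 846 / (eta * 1000)
= 108.88 * 846 / (0.3287 * 1000)
= 280.2327 MJ

280.2327 MJ


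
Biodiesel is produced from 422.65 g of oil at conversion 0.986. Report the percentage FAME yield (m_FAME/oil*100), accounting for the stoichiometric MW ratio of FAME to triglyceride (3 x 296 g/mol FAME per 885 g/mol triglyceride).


m_FAME = oil * conv * (3 * 296 / 885) = oil * conv * (888/885)
= 422.65 * 0.986 * 888 / 885
= 418.1456 g
Y = m_FAME / oil * 100 = conv * (888/885) * 100
= 0.986 * 888 / 885 * 100
= 98.93%

98.93%


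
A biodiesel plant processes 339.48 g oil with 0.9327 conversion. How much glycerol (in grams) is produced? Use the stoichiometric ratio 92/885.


glycerol = oil * conv * (92/885)
= 339.48 * 0.9327 * 92 / 885
= 32.9155 g

32.9155 g


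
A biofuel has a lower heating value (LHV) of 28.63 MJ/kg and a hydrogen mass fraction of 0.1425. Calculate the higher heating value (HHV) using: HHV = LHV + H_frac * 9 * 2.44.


HHV = LHV + H_frac * 9 * 2.44
= 28.63 + 0.1425 * 9 * 2.44
= 31.7593 MJ/kg

31.7593 MJ/kg


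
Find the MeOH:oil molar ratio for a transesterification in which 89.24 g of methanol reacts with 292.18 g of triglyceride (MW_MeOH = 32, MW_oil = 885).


Molar ratio = n_MeOH / n_oil = (MeOH/32) / (oil/885) = (MeOH * 885) / (32 * oil)
= (89.24 * 885) / (32 * 292.18)
= 8.4470

8.4470


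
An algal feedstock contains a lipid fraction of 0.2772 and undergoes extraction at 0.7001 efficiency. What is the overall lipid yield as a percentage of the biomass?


Y = lipid_content * extraction_eff * 100
= 0.2772 * 0.7001 * 100
= 19.4068%

19.4068%


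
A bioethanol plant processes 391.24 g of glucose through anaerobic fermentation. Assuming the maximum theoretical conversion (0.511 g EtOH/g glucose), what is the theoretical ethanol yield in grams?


Theoretical ethanol yield: m_EtOH = 0.511 * m_glucose
m_EtOH = 0.511 * 391.24 = 199.9236 g

199.9236 g


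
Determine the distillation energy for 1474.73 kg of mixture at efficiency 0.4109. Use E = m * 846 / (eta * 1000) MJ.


E = m * 846 / (eta * 1000)
= 1474.73 * 846 / (0.4109 * 1000)
= 3036.3144 MJ

3036.3144 MJ


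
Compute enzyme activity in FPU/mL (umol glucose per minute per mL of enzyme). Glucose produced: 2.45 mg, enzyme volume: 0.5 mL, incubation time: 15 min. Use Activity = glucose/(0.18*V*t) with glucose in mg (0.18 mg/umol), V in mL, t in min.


Activity = glucose_mg / (0.18 mg/umol * V_mL * t_min)
= 2.45 / (0.18 * 0.5 * 15)
= 1.8148 FPU/mL

1.8148 FPU/mL


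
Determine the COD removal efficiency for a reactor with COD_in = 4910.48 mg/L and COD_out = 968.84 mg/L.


eta = (COD_in - COD_out) / COD_in * 100
= (4910.48 - 968.84) / 4910.48 * 100
= 80.2700%

80.2700%


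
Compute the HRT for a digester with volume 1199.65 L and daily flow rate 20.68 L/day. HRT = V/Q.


HRT = V / Q
= 1199.65 / 20.68
= 58.0102 days

58.0102 days


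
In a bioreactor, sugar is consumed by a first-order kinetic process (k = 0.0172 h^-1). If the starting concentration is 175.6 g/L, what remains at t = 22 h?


S = S0 * exp(-k * t)
S = 175.6 * exp(-0.0172 * 22)
S = 120.2784 g/L

120.2784 g/L


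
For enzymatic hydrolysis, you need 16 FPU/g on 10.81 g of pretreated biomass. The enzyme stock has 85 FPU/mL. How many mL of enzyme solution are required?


V = dosage * m_sub / activity
V = 16 * 10.81 / 85
V = 2.0348 mL

2.0348 mL


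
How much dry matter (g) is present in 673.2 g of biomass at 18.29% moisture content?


Wd = Ww * (1 - MC/100)
= 673.2 * (1 - 18.29/100)
= 550.0717 g

550.0717 g


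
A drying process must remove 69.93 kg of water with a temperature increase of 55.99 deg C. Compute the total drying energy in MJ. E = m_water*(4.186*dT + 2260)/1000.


E = m_water * (4.186 * dT + 2260) / 1000
= 69.93 * (4.186 * 55.99 + 2260) / 1000
= 174.4316 MJ

174.4316 MJ


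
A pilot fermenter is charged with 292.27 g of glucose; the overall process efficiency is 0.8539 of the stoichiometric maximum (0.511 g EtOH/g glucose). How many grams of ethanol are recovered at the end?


Actual ethanol: m = 0.511 * 292.27 * 0.8539
m = 127.5299 g

127.5299 g


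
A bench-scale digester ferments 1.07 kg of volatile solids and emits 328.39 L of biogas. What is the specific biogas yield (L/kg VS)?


Y = V / VS
= 328.39 / 1.07
= 306.9065 L/kg VS

306.9065 L/kg VS


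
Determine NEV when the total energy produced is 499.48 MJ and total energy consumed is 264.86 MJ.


NEV = E_out - E_in
= 499.48 - 264.86
= 234.6200 MJ

234.6200 MJ


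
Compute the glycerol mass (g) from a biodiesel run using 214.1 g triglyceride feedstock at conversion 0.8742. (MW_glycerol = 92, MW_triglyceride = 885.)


glycerol = oil * conv * (92/885)
= 214.1 * 0.8742 * 92 / 885
= 19.4568 g

19.4568 g
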